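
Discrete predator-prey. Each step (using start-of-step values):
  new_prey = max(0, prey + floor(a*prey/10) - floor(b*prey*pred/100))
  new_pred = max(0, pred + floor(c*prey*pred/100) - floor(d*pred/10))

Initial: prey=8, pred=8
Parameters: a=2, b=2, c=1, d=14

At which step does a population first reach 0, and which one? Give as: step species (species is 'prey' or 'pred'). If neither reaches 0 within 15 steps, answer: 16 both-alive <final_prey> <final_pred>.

Step 1: prey: 8+1-1=8; pred: 8+0-11=0
First extinction: pred at step 1

Answer: 1 pred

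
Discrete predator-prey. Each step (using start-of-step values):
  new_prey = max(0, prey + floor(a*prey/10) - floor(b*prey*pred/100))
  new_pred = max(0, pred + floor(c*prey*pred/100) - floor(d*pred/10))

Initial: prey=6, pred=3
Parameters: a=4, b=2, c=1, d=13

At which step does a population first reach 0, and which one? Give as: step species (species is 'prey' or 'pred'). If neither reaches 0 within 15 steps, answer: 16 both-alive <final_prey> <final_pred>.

Answer: 1 pred

Derivation:
Step 1: prey: 6+2-0=8; pred: 3+0-3=0
First extinction: pred at step 1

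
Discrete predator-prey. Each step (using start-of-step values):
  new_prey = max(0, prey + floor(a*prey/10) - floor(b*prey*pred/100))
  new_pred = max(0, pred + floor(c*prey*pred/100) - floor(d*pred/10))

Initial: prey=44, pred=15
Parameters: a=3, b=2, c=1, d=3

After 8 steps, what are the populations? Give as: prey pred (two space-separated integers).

Step 1: prey: 44+13-13=44; pred: 15+6-4=17
Step 2: prey: 44+13-14=43; pred: 17+7-5=19
Step 3: prey: 43+12-16=39; pred: 19+8-5=22
Step 4: prey: 39+11-17=33; pred: 22+8-6=24
Step 5: prey: 33+9-15=27; pred: 24+7-7=24
Step 6: prey: 27+8-12=23; pred: 24+6-7=23
Step 7: prey: 23+6-10=19; pred: 23+5-6=22
Step 8: prey: 19+5-8=16; pred: 22+4-6=20

Answer: 16 20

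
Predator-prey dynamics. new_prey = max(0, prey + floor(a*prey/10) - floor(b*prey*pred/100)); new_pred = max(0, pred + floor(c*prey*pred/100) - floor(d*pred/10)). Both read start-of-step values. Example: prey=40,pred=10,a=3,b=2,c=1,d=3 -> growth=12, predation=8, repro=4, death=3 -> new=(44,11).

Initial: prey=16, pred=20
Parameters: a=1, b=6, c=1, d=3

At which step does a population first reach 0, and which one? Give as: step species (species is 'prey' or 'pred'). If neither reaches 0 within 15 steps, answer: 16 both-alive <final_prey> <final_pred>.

Step 1: prey: 16+1-19=0; pred: 20+3-6=17
First extinction: prey at step 1

Answer: 1 prey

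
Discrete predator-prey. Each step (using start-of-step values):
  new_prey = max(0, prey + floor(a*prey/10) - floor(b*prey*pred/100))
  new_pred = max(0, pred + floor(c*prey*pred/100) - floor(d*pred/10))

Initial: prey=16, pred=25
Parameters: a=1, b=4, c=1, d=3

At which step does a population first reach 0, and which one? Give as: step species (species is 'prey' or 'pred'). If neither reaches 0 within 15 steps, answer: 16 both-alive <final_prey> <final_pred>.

Answer: 16 both-alive 1 3

Derivation:
Step 1: prey: 16+1-16=1; pred: 25+4-7=22
Step 2: prey: 1+0-0=1; pred: 22+0-6=16
Step 3: prey: 1+0-0=1; pred: 16+0-4=12
Step 4: prey: 1+0-0=1; pred: 12+0-3=9
Step 5: prey: 1+0-0=1; pred: 9+0-2=7
Step 6: prey: 1+0-0=1; pred: 7+0-2=5
Step 7: prey: 1+0-0=1; pred: 5+0-1=4
Step 8: prey: 1+0-0=1; pred: 4+0-1=3
Step 9: prey: 1+0-0=1; pred: 3+0-0=3
Steps 10-15: state stable at prey=1, pred=3 (no change)
No extinction within 15 steps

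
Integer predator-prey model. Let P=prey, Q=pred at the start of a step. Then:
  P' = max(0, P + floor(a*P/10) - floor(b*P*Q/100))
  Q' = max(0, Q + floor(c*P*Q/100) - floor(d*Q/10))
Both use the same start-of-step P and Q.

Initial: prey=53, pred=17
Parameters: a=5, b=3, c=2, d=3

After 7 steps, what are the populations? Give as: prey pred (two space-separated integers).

Answer: 0 18

Derivation:
Step 1: prey: 53+26-27=52; pred: 17+18-5=30
Step 2: prey: 52+26-46=32; pred: 30+31-9=52
Step 3: prey: 32+16-49=0; pred: 52+33-15=70
Step 4: prey: 0+0-0=0; pred: 70+0-21=49
Step 5: prey: 0+0-0=0; pred: 49+0-14=35
Step 6: prey: 0+0-0=0; pred: 35+0-10=25
Step 7: prey: 0+0-0=0; pred: 25+0-7=18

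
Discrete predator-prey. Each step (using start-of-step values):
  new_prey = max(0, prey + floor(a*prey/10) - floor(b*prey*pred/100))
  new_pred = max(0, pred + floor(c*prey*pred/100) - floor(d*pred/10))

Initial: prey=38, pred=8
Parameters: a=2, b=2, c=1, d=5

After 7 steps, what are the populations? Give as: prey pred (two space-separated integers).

Answer: 67 6

Derivation:
Step 1: prey: 38+7-6=39; pred: 8+3-4=7
Step 2: prey: 39+7-5=41; pred: 7+2-3=6
Step 3: prey: 41+8-4=45; pred: 6+2-3=5
Step 4: prey: 45+9-4=50; pred: 5+2-2=5
Step 5: prey: 50+10-5=55; pred: 5+2-2=5
Step 6: prey: 55+11-5=61; pred: 5+2-2=5
Step 7: prey: 61+12-6=67; pred: 5+3-2=6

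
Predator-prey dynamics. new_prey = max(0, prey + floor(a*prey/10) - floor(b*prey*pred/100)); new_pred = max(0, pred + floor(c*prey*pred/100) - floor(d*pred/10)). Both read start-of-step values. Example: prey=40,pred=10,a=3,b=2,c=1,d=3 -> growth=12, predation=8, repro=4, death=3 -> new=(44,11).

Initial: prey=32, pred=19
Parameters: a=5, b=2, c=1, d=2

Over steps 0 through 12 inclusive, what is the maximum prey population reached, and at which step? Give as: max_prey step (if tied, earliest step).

Step 1: prey: 32+16-12=36; pred: 19+6-3=22
Step 2: prey: 36+18-15=39; pred: 22+7-4=25
Step 3: prey: 39+19-19=39; pred: 25+9-5=29
Step 4: prey: 39+19-22=36; pred: 29+11-5=35
Step 5: prey: 36+18-25=29; pred: 35+12-7=40
Step 6: prey: 29+14-23=20; pred: 40+11-8=43
Step 7: prey: 20+10-17=13; pred: 43+8-8=43
Step 8: prey: 13+6-11=8; pred: 43+5-8=40
Step 9: prey: 8+4-6=6; pred: 40+3-8=35
Step 10: prey: 6+3-4=5; pred: 35+2-7=30
Step 11: prey: 5+2-3=4; pred: 30+1-6=25
Step 12: prey: 4+2-2=4; pred: 25+1-5=21
Max prey = 39 at step 2

Answer: 39 2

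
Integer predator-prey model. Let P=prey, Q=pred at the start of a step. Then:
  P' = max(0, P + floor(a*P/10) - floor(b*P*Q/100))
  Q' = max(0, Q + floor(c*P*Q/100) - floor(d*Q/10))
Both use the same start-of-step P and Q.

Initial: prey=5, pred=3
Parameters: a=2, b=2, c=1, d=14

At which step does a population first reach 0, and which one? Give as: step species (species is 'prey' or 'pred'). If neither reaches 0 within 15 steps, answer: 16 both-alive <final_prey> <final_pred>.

Answer: 1 pred

Derivation:
Step 1: prey: 5+1-0=6; pred: 3+0-4=0
First extinction: pred at step 1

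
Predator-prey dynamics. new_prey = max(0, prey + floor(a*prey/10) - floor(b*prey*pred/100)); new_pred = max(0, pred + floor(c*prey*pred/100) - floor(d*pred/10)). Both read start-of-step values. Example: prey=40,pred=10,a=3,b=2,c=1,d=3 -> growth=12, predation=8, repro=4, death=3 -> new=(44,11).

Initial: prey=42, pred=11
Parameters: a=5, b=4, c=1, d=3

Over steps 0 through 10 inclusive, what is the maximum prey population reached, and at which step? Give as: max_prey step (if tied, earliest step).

Step 1: prey: 42+21-18=45; pred: 11+4-3=12
Step 2: prey: 45+22-21=46; pred: 12+5-3=14
Step 3: prey: 46+23-25=44; pred: 14+6-4=16
Step 4: prey: 44+22-28=38; pred: 16+7-4=19
Step 5: prey: 38+19-28=29; pred: 19+7-5=21
Step 6: prey: 29+14-24=19; pred: 21+6-6=21
Step 7: prey: 19+9-15=13; pred: 21+3-6=18
Step 8: prey: 13+6-9=10; pred: 18+2-5=15
Step 9: prey: 10+5-6=9; pred: 15+1-4=12
Step 10: prey: 9+4-4=9; pred: 12+1-3=10
Max prey = 46 at step 2

Answer: 46 2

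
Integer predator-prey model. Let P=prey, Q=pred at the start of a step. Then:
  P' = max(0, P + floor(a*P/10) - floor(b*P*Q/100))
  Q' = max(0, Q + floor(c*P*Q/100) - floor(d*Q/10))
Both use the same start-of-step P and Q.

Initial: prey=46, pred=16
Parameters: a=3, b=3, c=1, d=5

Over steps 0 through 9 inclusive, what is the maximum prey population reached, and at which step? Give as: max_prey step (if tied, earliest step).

Answer: 50 9

Derivation:
Step 1: prey: 46+13-22=37; pred: 16+7-8=15
Step 2: prey: 37+11-16=32; pred: 15+5-7=13
Step 3: prey: 32+9-12=29; pred: 13+4-6=11
Step 4: prey: 29+8-9=28; pred: 11+3-5=9
Step 5: prey: 28+8-7=29; pred: 9+2-4=7
Step 6: prey: 29+8-6=31; pred: 7+2-3=6
Step 7: prey: 31+9-5=35; pred: 6+1-3=4
Step 8: prey: 35+10-4=41; pred: 4+1-2=3
Step 9: prey: 41+12-3=50; pred: 3+1-1=3
Max prey = 50 at step 9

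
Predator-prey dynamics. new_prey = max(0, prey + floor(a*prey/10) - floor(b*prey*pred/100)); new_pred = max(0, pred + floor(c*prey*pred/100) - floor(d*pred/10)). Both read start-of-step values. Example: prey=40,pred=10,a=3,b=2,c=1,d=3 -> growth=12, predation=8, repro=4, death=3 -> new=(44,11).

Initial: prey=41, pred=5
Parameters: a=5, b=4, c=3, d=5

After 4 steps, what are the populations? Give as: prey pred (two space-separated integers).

Answer: 0 81

Derivation:
Step 1: prey: 41+20-8=53; pred: 5+6-2=9
Step 2: prey: 53+26-19=60; pred: 9+14-4=19
Step 3: prey: 60+30-45=45; pred: 19+34-9=44
Step 4: prey: 45+22-79=0; pred: 44+59-22=81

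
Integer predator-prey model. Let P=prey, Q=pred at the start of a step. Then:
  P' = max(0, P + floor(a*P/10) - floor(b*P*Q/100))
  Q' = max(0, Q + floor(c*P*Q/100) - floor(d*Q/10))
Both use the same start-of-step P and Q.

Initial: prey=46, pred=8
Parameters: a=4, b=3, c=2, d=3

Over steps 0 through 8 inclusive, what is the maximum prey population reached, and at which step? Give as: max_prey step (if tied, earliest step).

Step 1: prey: 46+18-11=53; pred: 8+7-2=13
Step 2: prey: 53+21-20=54; pred: 13+13-3=23
Step 3: prey: 54+21-37=38; pred: 23+24-6=41
Step 4: prey: 38+15-46=7; pred: 41+31-12=60
Step 5: prey: 7+2-12=0; pred: 60+8-18=50
Step 6: prey: 0+0-0=0; pred: 50+0-15=35
Step 7: prey: 0+0-0=0; pred: 35+0-10=25
Step 8: prey: 0+0-0=0; pred: 25+0-7=18
Max prey = 54 at step 2

Answer: 54 2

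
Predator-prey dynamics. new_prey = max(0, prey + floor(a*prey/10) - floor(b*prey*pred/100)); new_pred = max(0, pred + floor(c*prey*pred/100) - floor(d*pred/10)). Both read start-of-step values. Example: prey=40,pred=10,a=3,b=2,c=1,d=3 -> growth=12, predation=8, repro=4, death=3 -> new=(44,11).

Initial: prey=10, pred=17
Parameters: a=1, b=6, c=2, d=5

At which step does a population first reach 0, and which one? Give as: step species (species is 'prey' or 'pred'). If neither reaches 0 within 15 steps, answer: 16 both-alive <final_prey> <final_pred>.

Answer: 16 both-alive 1 1

Derivation:
Step 1: prey: 10+1-10=1; pred: 17+3-8=12
Step 2: prey: 1+0-0=1; pred: 12+0-6=6
Step 3: prey: 1+0-0=1; pred: 6+0-3=3
Step 4: prey: 1+0-0=1; pred: 3+0-1=2
Step 5: prey: 1+0-0=1; pred: 2+0-1=1
Step 6: prey: 1+0-0=1; pred: 1+0-0=1
Steps 7-15: state stable at prey=1, pred=1 (no change)
No extinction within 15 steps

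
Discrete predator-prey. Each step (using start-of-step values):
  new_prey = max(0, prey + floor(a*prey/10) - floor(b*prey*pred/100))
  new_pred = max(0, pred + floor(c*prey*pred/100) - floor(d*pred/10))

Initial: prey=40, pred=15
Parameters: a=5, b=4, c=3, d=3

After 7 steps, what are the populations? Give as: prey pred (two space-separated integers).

Answer: 0 14

Derivation:
Step 1: prey: 40+20-24=36; pred: 15+18-4=29
Step 2: prey: 36+18-41=13; pred: 29+31-8=52
Step 3: prey: 13+6-27=0; pred: 52+20-15=57
Step 4: prey: 0+0-0=0; pred: 57+0-17=40
Step 5: prey: 0+0-0=0; pred: 40+0-12=28
Step 6: prey: 0+0-0=0; pred: 28+0-8=20
Step 7: prey: 0+0-0=0; pred: 20+0-6=14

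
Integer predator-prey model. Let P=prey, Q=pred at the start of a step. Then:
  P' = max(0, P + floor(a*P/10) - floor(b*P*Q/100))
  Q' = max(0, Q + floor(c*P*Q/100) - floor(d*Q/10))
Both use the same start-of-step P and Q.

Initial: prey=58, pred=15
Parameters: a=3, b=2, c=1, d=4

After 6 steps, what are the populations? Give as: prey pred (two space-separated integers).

Step 1: prey: 58+17-17=58; pred: 15+8-6=17
Step 2: prey: 58+17-19=56; pred: 17+9-6=20
Step 3: prey: 56+16-22=50; pred: 20+11-8=23
Step 4: prey: 50+15-23=42; pred: 23+11-9=25
Step 5: prey: 42+12-21=33; pred: 25+10-10=25
Step 6: prey: 33+9-16=26; pred: 25+8-10=23

Answer: 26 23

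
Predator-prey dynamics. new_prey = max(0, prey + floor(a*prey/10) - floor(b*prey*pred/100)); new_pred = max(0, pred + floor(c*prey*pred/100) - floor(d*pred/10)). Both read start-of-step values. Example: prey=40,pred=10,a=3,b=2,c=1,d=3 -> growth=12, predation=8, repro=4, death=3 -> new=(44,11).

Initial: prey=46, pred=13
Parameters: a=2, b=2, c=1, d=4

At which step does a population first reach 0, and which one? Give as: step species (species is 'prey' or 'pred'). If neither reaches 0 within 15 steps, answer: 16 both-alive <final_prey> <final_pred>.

Step 1: prey: 46+9-11=44; pred: 13+5-5=13
Step 2: prey: 44+8-11=41; pred: 13+5-5=13
Step 3: prey: 41+8-10=39; pred: 13+5-5=13
Step 4: prey: 39+7-10=36; pred: 13+5-5=13
Step 5: prey: 36+7-9=34; pred: 13+4-5=12
Step 6: prey: 34+6-8=32; pred: 12+4-4=12
Step 7: prey: 32+6-7=31; pred: 12+3-4=11
Step 8: prey: 31+6-6=31; pred: 11+3-4=10
Step 9: prey: 31+6-6=31; pred: 10+3-4=9
Step 10: prey: 31+6-5=32; pred: 9+2-3=8
Step 11: prey: 32+6-5=33; pred: 8+2-3=7
Step 12: prey: 33+6-4=35; pred: 7+2-2=7
Step 13: prey: 35+7-4=38; pred: 7+2-2=7
Step 14: prey: 38+7-5=40; pred: 7+2-2=7
Step 15: prey: 40+8-5=43; pred: 7+2-2=7
No extinction within 15 steps

Answer: 16 both-alive 43 7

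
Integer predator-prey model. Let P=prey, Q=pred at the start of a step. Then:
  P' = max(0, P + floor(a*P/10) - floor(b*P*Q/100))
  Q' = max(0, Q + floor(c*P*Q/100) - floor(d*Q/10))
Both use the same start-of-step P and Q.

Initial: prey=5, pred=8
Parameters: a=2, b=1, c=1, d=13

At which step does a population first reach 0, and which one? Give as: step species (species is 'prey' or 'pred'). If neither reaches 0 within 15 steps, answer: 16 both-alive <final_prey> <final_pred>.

Step 1: prey: 5+1-0=6; pred: 8+0-10=0
First extinction: pred at step 1

Answer: 1 pred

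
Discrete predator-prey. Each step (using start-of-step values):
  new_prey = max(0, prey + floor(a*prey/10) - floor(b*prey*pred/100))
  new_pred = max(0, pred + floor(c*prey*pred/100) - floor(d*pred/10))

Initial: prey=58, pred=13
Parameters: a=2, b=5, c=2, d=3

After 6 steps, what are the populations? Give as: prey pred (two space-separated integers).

Step 1: prey: 58+11-37=32; pred: 13+15-3=25
Step 2: prey: 32+6-40=0; pred: 25+16-7=34
Step 3: prey: 0+0-0=0; pred: 34+0-10=24
Step 4: prey: 0+0-0=0; pred: 24+0-7=17
Step 5: prey: 0+0-0=0; pred: 17+0-5=12
Step 6: prey: 0+0-0=0; pred: 12+0-3=9

Answer: 0 9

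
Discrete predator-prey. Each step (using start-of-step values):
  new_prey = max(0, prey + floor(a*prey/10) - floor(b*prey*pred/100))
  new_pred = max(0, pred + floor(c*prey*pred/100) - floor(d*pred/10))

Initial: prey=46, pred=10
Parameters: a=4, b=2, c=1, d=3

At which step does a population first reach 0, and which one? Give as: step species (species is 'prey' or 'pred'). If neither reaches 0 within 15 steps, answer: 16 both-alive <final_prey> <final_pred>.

Answer: 16 both-alive 1 5

Derivation:
Step 1: prey: 46+18-9=55; pred: 10+4-3=11
Step 2: prey: 55+22-12=65; pred: 11+6-3=14
Step 3: prey: 65+26-18=73; pred: 14+9-4=19
Step 4: prey: 73+29-27=75; pred: 19+13-5=27
Step 5: prey: 75+30-40=65; pred: 27+20-8=39
Step 6: prey: 65+26-50=41; pred: 39+25-11=53
Step 7: prey: 41+16-43=14; pred: 53+21-15=59
Step 8: prey: 14+5-16=3; pred: 59+8-17=50
Step 9: prey: 3+1-3=1; pred: 50+1-15=36
Step 10: prey: 1+0-0=1; pred: 36+0-10=26
Step 11: prey: 1+0-0=1; pred: 26+0-7=19
Step 12: prey: 1+0-0=1; pred: 19+0-5=14
Step 13: prey: 1+0-0=1; pred: 14+0-4=10
Step 14: prey: 1+0-0=1; pred: 10+0-3=7
Step 15: prey: 1+0-0=1; pred: 7+0-2=5
No extinction within 15 steps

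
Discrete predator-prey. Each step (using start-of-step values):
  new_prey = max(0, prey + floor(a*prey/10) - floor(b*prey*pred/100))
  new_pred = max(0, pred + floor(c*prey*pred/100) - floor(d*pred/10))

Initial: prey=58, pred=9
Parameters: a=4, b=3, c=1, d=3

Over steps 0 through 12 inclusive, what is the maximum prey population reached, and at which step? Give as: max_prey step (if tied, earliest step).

Step 1: prey: 58+23-15=66; pred: 9+5-2=12
Step 2: prey: 66+26-23=69; pred: 12+7-3=16
Step 3: prey: 69+27-33=63; pred: 16+11-4=23
Step 4: prey: 63+25-43=45; pred: 23+14-6=31
Step 5: prey: 45+18-41=22; pred: 31+13-9=35
Step 6: prey: 22+8-23=7; pred: 35+7-10=32
Step 7: prey: 7+2-6=3; pred: 32+2-9=25
Step 8: prey: 3+1-2=2; pred: 25+0-7=18
Step 9: prey: 2+0-1=1; pred: 18+0-5=13
Step 10: prey: 1+0-0=1; pred: 13+0-3=10
Step 11: prey: 1+0-0=1; pred: 10+0-3=7
Step 12: prey: 1+0-0=1; pred: 7+0-2=5
Max prey = 69 at step 2

Answer: 69 2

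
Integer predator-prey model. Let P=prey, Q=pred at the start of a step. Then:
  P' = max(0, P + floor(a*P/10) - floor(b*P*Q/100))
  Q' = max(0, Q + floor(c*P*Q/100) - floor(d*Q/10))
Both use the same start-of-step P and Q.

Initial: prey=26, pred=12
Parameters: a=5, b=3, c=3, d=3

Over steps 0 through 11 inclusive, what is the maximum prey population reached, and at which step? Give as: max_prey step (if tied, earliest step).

Step 1: prey: 26+13-9=30; pred: 12+9-3=18
Step 2: prey: 30+15-16=29; pred: 18+16-5=29
Step 3: prey: 29+14-25=18; pred: 29+25-8=46
Step 4: prey: 18+9-24=3; pred: 46+24-13=57
Step 5: prey: 3+1-5=0; pred: 57+5-17=45
Step 6: prey: 0+0-0=0; pred: 45+0-13=32
Step 7: prey: 0+0-0=0; pred: 32+0-9=23
Step 8: prey: 0+0-0=0; pred: 23+0-6=17
Step 9: prey: 0+0-0=0; pred: 17+0-5=12
Step 10: prey: 0+0-0=0; pred: 12+0-3=9
Step 11: prey: 0+0-0=0; pred: 9+0-2=7
Max prey = 30 at step 1

Answer: 30 1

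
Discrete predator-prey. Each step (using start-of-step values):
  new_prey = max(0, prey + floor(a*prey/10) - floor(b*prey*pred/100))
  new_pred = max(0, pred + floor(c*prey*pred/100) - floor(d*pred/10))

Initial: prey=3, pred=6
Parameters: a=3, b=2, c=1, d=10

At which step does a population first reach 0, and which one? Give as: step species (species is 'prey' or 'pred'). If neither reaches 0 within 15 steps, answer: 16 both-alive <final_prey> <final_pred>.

Answer: 1 pred

Derivation:
Step 1: prey: 3+0-0=3; pred: 6+0-6=0
First extinction: pred at step 1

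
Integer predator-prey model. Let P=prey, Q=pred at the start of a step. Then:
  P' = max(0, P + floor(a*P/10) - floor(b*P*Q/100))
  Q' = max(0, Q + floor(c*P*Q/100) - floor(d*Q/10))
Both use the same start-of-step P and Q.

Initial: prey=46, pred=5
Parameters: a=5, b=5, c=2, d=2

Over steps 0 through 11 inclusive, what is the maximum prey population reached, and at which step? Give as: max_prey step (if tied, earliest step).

Step 1: prey: 46+23-11=58; pred: 5+4-1=8
Step 2: prey: 58+29-23=64; pred: 8+9-1=16
Step 3: prey: 64+32-51=45; pred: 16+20-3=33
Step 4: prey: 45+22-74=0; pred: 33+29-6=56
Step 5: prey: 0+0-0=0; pred: 56+0-11=45
Step 6: prey: 0+0-0=0; pred: 45+0-9=36
Step 7: prey: 0+0-0=0; pred: 36+0-7=29
Step 8: prey: 0+0-0=0; pred: 29+0-5=24
Step 9: prey: 0+0-0=0; pred: 24+0-4=20
Step 10: prey: 0+0-0=0; pred: 20+0-4=16
Step 11: prey: 0+0-0=0; pred: 16+0-3=13
Max prey = 64 at step 2

Answer: 64 2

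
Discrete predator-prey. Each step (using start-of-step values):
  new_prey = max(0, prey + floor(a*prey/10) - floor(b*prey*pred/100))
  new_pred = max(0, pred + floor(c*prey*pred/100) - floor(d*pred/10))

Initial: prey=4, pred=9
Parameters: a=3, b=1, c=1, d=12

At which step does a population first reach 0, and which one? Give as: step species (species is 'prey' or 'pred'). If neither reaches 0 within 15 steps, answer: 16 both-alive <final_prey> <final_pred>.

Answer: 1 pred

Derivation:
Step 1: prey: 4+1-0=5; pred: 9+0-10=0
First extinction: pred at step 1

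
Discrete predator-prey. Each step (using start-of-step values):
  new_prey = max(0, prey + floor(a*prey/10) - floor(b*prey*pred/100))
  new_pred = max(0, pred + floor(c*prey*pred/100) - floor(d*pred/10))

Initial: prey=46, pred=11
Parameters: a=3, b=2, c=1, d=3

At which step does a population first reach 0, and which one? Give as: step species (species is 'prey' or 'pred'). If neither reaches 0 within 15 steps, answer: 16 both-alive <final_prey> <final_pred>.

Answer: 16 both-alive 14 7

Derivation:
Step 1: prey: 46+13-10=49; pred: 11+5-3=13
Step 2: prey: 49+14-12=51; pred: 13+6-3=16
Step 3: prey: 51+15-16=50; pred: 16+8-4=20
Step 4: prey: 50+15-20=45; pred: 20+10-6=24
Step 5: prey: 45+13-21=37; pred: 24+10-7=27
Step 6: prey: 37+11-19=29; pred: 27+9-8=28
Step 7: prey: 29+8-16=21; pred: 28+8-8=28
Step 8: prey: 21+6-11=16; pred: 28+5-8=25
Step 9: prey: 16+4-8=12; pred: 25+4-7=22
Step 10: prey: 12+3-5=10; pred: 22+2-6=18
Step 11: prey: 10+3-3=10; pred: 18+1-5=14
Step 12: prey: 10+3-2=11; pred: 14+1-4=11
Step 13: prey: 11+3-2=12; pred: 11+1-3=9
Step 14: prey: 12+3-2=13; pred: 9+1-2=8
Step 15: prey: 13+3-2=14; pred: 8+1-2=7
No extinction within 15 steps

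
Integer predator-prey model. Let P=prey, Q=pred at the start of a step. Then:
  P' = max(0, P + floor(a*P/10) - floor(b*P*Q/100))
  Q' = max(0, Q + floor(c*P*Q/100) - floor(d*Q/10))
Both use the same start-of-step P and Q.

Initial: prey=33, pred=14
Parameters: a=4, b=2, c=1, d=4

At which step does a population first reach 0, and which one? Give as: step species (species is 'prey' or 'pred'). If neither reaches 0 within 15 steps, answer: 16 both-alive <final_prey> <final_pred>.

Step 1: prey: 33+13-9=37; pred: 14+4-5=13
Step 2: prey: 37+14-9=42; pred: 13+4-5=12
Step 3: prey: 42+16-10=48; pred: 12+5-4=13
Step 4: prey: 48+19-12=55; pred: 13+6-5=14
Step 5: prey: 55+22-15=62; pred: 14+7-5=16
Step 6: prey: 62+24-19=67; pred: 16+9-6=19
Step 7: prey: 67+26-25=68; pred: 19+12-7=24
Step 8: prey: 68+27-32=63; pred: 24+16-9=31
Step 9: prey: 63+25-39=49; pred: 31+19-12=38
Step 10: prey: 49+19-37=31; pred: 38+18-15=41
Step 11: prey: 31+12-25=18; pred: 41+12-16=37
Step 12: prey: 18+7-13=12; pred: 37+6-14=29
Step 13: prey: 12+4-6=10; pred: 29+3-11=21
Step 14: prey: 10+4-4=10; pred: 21+2-8=15
Step 15: prey: 10+4-3=11; pred: 15+1-6=10
No extinction within 15 steps

Answer: 16 both-alive 11 10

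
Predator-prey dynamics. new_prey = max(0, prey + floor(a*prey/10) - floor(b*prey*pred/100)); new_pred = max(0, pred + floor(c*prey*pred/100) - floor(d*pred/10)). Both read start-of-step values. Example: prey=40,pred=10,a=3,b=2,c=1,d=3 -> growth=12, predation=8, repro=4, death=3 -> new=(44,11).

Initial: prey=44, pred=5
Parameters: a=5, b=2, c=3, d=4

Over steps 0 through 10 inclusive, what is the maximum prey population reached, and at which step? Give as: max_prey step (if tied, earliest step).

Answer: 87 3

Derivation:
Step 1: prey: 44+22-4=62; pred: 5+6-2=9
Step 2: prey: 62+31-11=82; pred: 9+16-3=22
Step 3: prey: 82+41-36=87; pred: 22+54-8=68
Step 4: prey: 87+43-118=12; pred: 68+177-27=218
Step 5: prey: 12+6-52=0; pred: 218+78-87=209
Step 6: prey: 0+0-0=0; pred: 209+0-83=126
Step 7: prey: 0+0-0=0; pred: 126+0-50=76
Step 8: prey: 0+0-0=0; pred: 76+0-30=46
Step 9: prey: 0+0-0=0; pred: 46+0-18=28
Step 10: prey: 0+0-0=0; pred: 28+0-11=17
Max prey = 87 at step 3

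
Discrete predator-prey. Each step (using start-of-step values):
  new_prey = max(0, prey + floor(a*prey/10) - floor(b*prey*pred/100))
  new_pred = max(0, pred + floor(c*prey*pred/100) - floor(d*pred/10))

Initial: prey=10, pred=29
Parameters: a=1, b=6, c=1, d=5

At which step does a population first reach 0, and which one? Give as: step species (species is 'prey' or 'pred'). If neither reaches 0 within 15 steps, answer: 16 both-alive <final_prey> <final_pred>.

Answer: 1 prey

Derivation:
Step 1: prey: 10+1-17=0; pred: 29+2-14=17
First extinction: prey at step 1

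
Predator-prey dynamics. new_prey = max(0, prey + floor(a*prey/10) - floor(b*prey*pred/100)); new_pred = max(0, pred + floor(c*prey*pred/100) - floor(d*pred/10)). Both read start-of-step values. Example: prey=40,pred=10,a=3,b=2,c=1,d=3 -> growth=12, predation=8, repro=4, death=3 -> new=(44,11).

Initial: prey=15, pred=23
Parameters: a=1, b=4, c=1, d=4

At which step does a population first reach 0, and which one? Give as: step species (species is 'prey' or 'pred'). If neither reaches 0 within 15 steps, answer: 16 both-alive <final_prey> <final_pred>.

Answer: 16 both-alive 1 2

Derivation:
Step 1: prey: 15+1-13=3; pred: 23+3-9=17
Step 2: prey: 3+0-2=1; pred: 17+0-6=11
Step 3: prey: 1+0-0=1; pred: 11+0-4=7
Step 4: prey: 1+0-0=1; pred: 7+0-2=5
Step 5: prey: 1+0-0=1; pred: 5+0-2=3
Step 6: prey: 1+0-0=1; pred: 3+0-1=2
Step 7: prey: 1+0-0=1; pred: 2+0-0=2
Steps 8-15: state stable at prey=1, pred=2 (no change)
No extinction within 15 steps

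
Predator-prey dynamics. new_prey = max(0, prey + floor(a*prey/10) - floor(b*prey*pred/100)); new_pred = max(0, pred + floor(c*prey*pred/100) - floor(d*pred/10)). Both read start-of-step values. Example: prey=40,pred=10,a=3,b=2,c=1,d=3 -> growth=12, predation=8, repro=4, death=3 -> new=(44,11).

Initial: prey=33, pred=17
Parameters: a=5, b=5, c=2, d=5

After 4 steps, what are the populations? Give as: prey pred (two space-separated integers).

Step 1: prey: 33+16-28=21; pred: 17+11-8=20
Step 2: prey: 21+10-21=10; pred: 20+8-10=18
Step 3: prey: 10+5-9=6; pred: 18+3-9=12
Step 4: prey: 6+3-3=6; pred: 12+1-6=7

Answer: 6 7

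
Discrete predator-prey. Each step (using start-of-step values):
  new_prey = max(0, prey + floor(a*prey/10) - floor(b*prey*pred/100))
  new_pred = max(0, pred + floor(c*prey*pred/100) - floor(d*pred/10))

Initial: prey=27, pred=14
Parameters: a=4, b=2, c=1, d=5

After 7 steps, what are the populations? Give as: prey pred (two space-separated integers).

Step 1: prey: 27+10-7=30; pred: 14+3-7=10
Step 2: prey: 30+12-6=36; pred: 10+3-5=8
Step 3: prey: 36+14-5=45; pred: 8+2-4=6
Step 4: prey: 45+18-5=58; pred: 6+2-3=5
Step 5: prey: 58+23-5=76; pred: 5+2-2=5
Step 6: prey: 76+30-7=99; pred: 5+3-2=6
Step 7: prey: 99+39-11=127; pred: 6+5-3=8

Answer: 127 8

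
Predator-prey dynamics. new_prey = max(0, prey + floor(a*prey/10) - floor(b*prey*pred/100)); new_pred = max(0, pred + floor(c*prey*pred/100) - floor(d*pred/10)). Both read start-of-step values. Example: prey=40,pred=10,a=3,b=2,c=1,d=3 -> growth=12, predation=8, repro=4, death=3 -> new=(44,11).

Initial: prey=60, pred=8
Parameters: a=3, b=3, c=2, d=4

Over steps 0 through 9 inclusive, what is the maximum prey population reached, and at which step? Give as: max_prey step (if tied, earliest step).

Step 1: prey: 60+18-14=64; pred: 8+9-3=14
Step 2: prey: 64+19-26=57; pred: 14+17-5=26
Step 3: prey: 57+17-44=30; pred: 26+29-10=45
Step 4: prey: 30+9-40=0; pred: 45+27-18=54
Step 5: prey: 0+0-0=0; pred: 54+0-21=33
Step 6: prey: 0+0-0=0; pred: 33+0-13=20
Step 7: prey: 0+0-0=0; pred: 20+0-8=12
Step 8: prey: 0+0-0=0; pred: 12+0-4=8
Step 9: prey: 0+0-0=0; pred: 8+0-3=5
Max prey = 64 at step 1

Answer: 64 1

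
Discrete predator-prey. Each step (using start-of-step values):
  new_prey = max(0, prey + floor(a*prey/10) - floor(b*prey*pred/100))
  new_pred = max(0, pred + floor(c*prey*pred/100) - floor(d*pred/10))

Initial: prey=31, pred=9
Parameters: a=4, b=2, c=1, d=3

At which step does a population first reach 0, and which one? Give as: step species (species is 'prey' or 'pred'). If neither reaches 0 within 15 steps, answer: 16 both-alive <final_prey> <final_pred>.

Answer: 16 both-alive 1 9

Derivation:
Step 1: prey: 31+12-5=38; pred: 9+2-2=9
Step 2: prey: 38+15-6=47; pred: 9+3-2=10
Step 3: prey: 47+18-9=56; pred: 10+4-3=11
Step 4: prey: 56+22-12=66; pred: 11+6-3=14
Step 5: prey: 66+26-18=74; pred: 14+9-4=19
Step 6: prey: 74+29-28=75; pred: 19+14-5=28
Step 7: prey: 75+30-42=63; pred: 28+21-8=41
Step 8: prey: 63+25-51=37; pred: 41+25-12=54
Step 9: prey: 37+14-39=12; pred: 54+19-16=57
Step 10: prey: 12+4-13=3; pred: 57+6-17=46
Step 11: prey: 3+1-2=2; pred: 46+1-13=34
Step 12: prey: 2+0-1=1; pred: 34+0-10=24
Step 13: prey: 1+0-0=1; pred: 24+0-7=17
Step 14: prey: 1+0-0=1; pred: 17+0-5=12
Step 15: prey: 1+0-0=1; pred: 12+0-3=9
No extinction within 15 steps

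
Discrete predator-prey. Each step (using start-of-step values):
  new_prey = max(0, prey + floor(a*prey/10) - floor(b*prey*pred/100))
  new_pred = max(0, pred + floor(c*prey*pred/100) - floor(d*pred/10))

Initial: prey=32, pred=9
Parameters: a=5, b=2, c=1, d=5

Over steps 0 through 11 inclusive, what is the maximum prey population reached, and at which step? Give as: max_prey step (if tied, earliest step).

Step 1: prey: 32+16-5=43; pred: 9+2-4=7
Step 2: prey: 43+21-6=58; pred: 7+3-3=7
Step 3: prey: 58+29-8=79; pred: 7+4-3=8
Step 4: prey: 79+39-12=106; pred: 8+6-4=10
Step 5: prey: 106+53-21=138; pred: 10+10-5=15
Step 6: prey: 138+69-41=166; pred: 15+20-7=28
Step 7: prey: 166+83-92=157; pred: 28+46-14=60
Step 8: prey: 157+78-188=47; pred: 60+94-30=124
Step 9: prey: 47+23-116=0; pred: 124+58-62=120
Step 10: prey: 0+0-0=0; pred: 120+0-60=60
Step 11: prey: 0+0-0=0; pred: 60+0-30=30
Max prey = 166 at step 6

Answer: 166 6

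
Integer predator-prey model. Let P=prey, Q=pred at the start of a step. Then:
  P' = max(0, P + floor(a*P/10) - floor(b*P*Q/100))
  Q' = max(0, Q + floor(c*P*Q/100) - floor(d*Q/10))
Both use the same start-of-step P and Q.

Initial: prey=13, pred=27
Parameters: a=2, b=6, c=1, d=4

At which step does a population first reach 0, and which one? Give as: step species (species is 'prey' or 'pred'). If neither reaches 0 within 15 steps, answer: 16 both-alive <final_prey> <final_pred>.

Step 1: prey: 13+2-21=0; pred: 27+3-10=20
First extinction: prey at step 1

Answer: 1 prey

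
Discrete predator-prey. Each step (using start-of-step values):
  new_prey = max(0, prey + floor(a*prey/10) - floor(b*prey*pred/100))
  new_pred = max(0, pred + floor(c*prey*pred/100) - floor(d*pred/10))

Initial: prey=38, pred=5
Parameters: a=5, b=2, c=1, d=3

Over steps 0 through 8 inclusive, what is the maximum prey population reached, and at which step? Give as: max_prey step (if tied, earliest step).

Step 1: prey: 38+19-3=54; pred: 5+1-1=5
Step 2: prey: 54+27-5=76; pred: 5+2-1=6
Step 3: prey: 76+38-9=105; pred: 6+4-1=9
Step 4: prey: 105+52-18=139; pred: 9+9-2=16
Step 5: prey: 139+69-44=164; pred: 16+22-4=34
Step 6: prey: 164+82-111=135; pred: 34+55-10=79
Step 7: prey: 135+67-213=0; pred: 79+106-23=162
Step 8: prey: 0+0-0=0; pred: 162+0-48=114
Max prey = 164 at step 5

Answer: 164 5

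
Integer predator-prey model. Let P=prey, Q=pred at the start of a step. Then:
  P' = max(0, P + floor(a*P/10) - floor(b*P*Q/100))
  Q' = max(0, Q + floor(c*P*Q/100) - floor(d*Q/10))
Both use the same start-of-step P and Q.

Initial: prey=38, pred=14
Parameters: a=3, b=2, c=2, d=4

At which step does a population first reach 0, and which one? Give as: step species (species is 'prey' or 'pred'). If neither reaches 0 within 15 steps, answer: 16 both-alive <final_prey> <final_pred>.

Answer: 16 both-alive 14 2

Derivation:
Step 1: prey: 38+11-10=39; pred: 14+10-5=19
Step 2: prey: 39+11-14=36; pred: 19+14-7=26
Step 3: prey: 36+10-18=28; pred: 26+18-10=34
Step 4: prey: 28+8-19=17; pred: 34+19-13=40
Step 5: prey: 17+5-13=9; pred: 40+13-16=37
Step 6: prey: 9+2-6=5; pred: 37+6-14=29
Step 7: prey: 5+1-2=4; pred: 29+2-11=20
Step 8: prey: 4+1-1=4; pred: 20+1-8=13
Step 9: prey: 4+1-1=4; pred: 13+1-5=9
Step 10: prey: 4+1-0=5; pred: 9+0-3=6
Step 11: prey: 5+1-0=6; pred: 6+0-2=4
Step 12: prey: 6+1-0=7; pred: 4+0-1=3
Step 13: prey: 7+2-0=9; pred: 3+0-1=2
Step 14: prey: 9+2-0=11; pred: 2+0-0=2
Step 15: prey: 11+3-0=14; pred: 2+0-0=2
No extinction within 15 steps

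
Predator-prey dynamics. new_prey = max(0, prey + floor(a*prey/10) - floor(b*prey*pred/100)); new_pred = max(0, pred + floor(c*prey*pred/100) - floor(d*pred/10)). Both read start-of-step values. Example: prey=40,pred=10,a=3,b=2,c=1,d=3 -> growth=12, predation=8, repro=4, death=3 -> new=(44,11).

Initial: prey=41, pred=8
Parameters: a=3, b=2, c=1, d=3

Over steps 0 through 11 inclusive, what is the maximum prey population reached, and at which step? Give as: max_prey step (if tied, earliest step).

Step 1: prey: 41+12-6=47; pred: 8+3-2=9
Step 2: prey: 47+14-8=53; pred: 9+4-2=11
Step 3: prey: 53+15-11=57; pred: 11+5-3=13
Step 4: prey: 57+17-14=60; pred: 13+7-3=17
Step 5: prey: 60+18-20=58; pred: 17+10-5=22
Step 6: prey: 58+17-25=50; pred: 22+12-6=28
Step 7: prey: 50+15-28=37; pred: 28+14-8=34
Step 8: prey: 37+11-25=23; pred: 34+12-10=36
Step 9: prey: 23+6-16=13; pred: 36+8-10=34
Step 10: prey: 13+3-8=8; pred: 34+4-10=28
Step 11: prey: 8+2-4=6; pred: 28+2-8=22
Max prey = 60 at step 4

Answer: 60 4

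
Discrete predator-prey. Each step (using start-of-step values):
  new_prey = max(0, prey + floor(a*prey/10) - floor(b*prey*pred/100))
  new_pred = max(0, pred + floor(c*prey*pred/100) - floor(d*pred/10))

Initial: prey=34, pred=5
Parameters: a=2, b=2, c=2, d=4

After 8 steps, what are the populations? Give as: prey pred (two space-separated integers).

Answer: 9 31

Derivation:
Step 1: prey: 34+6-3=37; pred: 5+3-2=6
Step 2: prey: 37+7-4=40; pred: 6+4-2=8
Step 3: prey: 40+8-6=42; pred: 8+6-3=11
Step 4: prey: 42+8-9=41; pred: 11+9-4=16
Step 5: prey: 41+8-13=36; pred: 16+13-6=23
Step 6: prey: 36+7-16=27; pred: 23+16-9=30
Step 7: prey: 27+5-16=16; pred: 30+16-12=34
Step 8: prey: 16+3-10=9; pred: 34+10-13=31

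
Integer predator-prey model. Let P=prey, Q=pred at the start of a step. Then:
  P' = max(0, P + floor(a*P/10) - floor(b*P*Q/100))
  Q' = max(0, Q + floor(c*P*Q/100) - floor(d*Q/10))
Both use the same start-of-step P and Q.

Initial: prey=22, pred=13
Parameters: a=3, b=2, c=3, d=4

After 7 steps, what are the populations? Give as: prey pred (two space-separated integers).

Answer: 6 22

Derivation:
Step 1: prey: 22+6-5=23; pred: 13+8-5=16
Step 2: prey: 23+6-7=22; pred: 16+11-6=21
Step 3: prey: 22+6-9=19; pred: 21+13-8=26
Step 4: prey: 19+5-9=15; pred: 26+14-10=30
Step 5: prey: 15+4-9=10; pred: 30+13-12=31
Step 6: prey: 10+3-6=7; pred: 31+9-12=28
Step 7: prey: 7+2-3=6; pred: 28+5-11=22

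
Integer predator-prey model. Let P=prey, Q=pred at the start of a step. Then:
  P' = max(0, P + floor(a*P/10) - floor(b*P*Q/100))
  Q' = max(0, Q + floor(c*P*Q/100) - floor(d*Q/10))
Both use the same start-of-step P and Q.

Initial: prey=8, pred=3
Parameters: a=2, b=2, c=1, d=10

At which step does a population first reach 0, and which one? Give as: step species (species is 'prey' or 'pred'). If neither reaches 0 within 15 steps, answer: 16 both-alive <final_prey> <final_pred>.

Step 1: prey: 8+1-0=9; pred: 3+0-3=0
First extinction: pred at step 1

Answer: 1 pred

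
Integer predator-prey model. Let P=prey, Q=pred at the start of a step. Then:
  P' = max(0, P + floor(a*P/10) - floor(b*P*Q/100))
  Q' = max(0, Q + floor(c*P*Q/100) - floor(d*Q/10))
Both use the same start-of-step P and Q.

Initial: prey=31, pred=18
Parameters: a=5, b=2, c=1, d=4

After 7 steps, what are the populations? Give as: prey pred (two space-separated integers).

Answer: 79 34

Derivation:
Step 1: prey: 31+15-11=35; pred: 18+5-7=16
Step 2: prey: 35+17-11=41; pred: 16+5-6=15
Step 3: prey: 41+20-12=49; pred: 15+6-6=15
Step 4: prey: 49+24-14=59; pred: 15+7-6=16
Step 5: prey: 59+29-18=70; pred: 16+9-6=19
Step 6: prey: 70+35-26=79; pred: 19+13-7=25
Step 7: prey: 79+39-39=79; pred: 25+19-10=34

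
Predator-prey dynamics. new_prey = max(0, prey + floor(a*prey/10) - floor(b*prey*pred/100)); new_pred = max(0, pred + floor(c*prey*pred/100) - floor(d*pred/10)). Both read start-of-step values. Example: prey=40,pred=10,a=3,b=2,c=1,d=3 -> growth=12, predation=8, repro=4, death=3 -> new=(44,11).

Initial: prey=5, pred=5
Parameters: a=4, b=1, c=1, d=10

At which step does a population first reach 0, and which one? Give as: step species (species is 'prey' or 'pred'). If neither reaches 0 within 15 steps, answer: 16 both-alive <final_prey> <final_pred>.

Step 1: prey: 5+2-0=7; pred: 5+0-5=0
First extinction: pred at step 1

Answer: 1 pred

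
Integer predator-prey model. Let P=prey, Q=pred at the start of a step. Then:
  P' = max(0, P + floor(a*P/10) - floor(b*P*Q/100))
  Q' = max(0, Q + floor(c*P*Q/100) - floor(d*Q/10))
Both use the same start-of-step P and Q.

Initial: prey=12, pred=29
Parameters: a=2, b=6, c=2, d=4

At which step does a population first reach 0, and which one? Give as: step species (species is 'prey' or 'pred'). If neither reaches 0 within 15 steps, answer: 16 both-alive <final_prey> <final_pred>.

Step 1: prey: 12+2-20=0; pred: 29+6-11=24
First extinction: prey at step 1

Answer: 1 prey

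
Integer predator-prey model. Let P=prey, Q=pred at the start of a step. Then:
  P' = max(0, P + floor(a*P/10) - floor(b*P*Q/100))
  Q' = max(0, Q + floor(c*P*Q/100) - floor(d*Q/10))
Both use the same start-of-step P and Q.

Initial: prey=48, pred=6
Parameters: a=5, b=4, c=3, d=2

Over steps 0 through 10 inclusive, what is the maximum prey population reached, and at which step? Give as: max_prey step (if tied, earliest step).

Answer: 61 1

Derivation:
Step 1: prey: 48+24-11=61; pred: 6+8-1=13
Step 2: prey: 61+30-31=60; pred: 13+23-2=34
Step 3: prey: 60+30-81=9; pred: 34+61-6=89
Step 4: prey: 9+4-32=0; pred: 89+24-17=96
Step 5: prey: 0+0-0=0; pred: 96+0-19=77
Step 6: prey: 0+0-0=0; pred: 77+0-15=62
Step 7: prey: 0+0-0=0; pred: 62+0-12=50
Step 8: prey: 0+0-0=0; pred: 50+0-10=40
Step 9: prey: 0+0-0=0; pred: 40+0-8=32
Step 10: prey: 0+0-0=0; pred: 32+0-6=26
Max prey = 61 at step 1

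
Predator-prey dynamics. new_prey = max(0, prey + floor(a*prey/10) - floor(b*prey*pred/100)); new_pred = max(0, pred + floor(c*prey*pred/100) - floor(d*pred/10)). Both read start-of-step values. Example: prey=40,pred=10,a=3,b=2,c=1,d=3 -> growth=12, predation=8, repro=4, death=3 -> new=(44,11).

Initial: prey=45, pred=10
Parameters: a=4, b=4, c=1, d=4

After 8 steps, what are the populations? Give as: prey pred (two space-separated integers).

Step 1: prey: 45+18-18=45; pred: 10+4-4=10
Step 2: prey: 45+18-18=45; pred: 10+4-4=10
Step 3: prey: 45+18-18=45; pred: 10+4-4=10
Step 4: prey: 45+18-18=45; pred: 10+4-4=10
Step 5: prey: 45+18-18=45; pred: 10+4-4=10
Step 6: prey: 45+18-18=45; pred: 10+4-4=10
Step 7: prey: 45+18-18=45; pred: 10+4-4=10
Step 8: prey: 45+18-18=45; pred: 10+4-4=10

Answer: 45 10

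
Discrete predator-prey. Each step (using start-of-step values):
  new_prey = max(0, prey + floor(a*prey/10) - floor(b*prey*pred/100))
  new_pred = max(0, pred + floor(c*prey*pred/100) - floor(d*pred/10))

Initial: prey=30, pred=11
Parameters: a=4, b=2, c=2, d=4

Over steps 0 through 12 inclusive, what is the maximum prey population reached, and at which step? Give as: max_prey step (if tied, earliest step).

Answer: 44 3

Derivation:
Step 1: prey: 30+12-6=36; pred: 11+6-4=13
Step 2: prey: 36+14-9=41; pred: 13+9-5=17
Step 3: prey: 41+16-13=44; pred: 17+13-6=24
Step 4: prey: 44+17-21=40; pred: 24+21-9=36
Step 5: prey: 40+16-28=28; pred: 36+28-14=50
Step 6: prey: 28+11-28=11; pred: 50+28-20=58
Step 7: prey: 11+4-12=3; pred: 58+12-23=47
Step 8: prey: 3+1-2=2; pred: 47+2-18=31
Step 9: prey: 2+0-1=1; pred: 31+1-12=20
Step 10: prey: 1+0-0=1; pred: 20+0-8=12
Step 11: prey: 1+0-0=1; pred: 12+0-4=8
Step 12: prey: 1+0-0=1; pred: 8+0-3=5
Max prey = 44 at step 3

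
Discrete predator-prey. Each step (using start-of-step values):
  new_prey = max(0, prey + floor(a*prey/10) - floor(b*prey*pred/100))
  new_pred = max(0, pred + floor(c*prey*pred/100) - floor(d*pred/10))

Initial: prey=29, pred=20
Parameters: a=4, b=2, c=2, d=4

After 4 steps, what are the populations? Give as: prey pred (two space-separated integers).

Answer: 18 33

Derivation:
Step 1: prey: 29+11-11=29; pred: 20+11-8=23
Step 2: prey: 29+11-13=27; pred: 23+13-9=27
Step 3: prey: 27+10-14=23; pred: 27+14-10=31
Step 4: prey: 23+9-14=18; pred: 31+14-12=33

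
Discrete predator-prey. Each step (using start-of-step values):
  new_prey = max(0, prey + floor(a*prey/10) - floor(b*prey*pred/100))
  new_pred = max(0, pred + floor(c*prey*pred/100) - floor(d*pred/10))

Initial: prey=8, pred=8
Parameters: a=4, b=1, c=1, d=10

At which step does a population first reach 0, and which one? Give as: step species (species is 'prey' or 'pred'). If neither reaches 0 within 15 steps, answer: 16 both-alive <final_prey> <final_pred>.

Step 1: prey: 8+3-0=11; pred: 8+0-8=0
First extinction: pred at step 1

Answer: 1 pred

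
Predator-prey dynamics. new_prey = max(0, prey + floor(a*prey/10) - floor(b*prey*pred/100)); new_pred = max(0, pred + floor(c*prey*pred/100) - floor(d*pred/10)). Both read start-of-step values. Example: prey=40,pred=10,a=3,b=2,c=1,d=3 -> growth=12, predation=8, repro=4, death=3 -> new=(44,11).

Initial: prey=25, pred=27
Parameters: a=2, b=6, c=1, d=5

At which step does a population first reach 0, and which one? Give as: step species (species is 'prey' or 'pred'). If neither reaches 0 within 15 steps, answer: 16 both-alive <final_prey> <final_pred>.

Step 1: prey: 25+5-40=0; pred: 27+6-13=20
First extinction: prey at step 1

Answer: 1 prey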